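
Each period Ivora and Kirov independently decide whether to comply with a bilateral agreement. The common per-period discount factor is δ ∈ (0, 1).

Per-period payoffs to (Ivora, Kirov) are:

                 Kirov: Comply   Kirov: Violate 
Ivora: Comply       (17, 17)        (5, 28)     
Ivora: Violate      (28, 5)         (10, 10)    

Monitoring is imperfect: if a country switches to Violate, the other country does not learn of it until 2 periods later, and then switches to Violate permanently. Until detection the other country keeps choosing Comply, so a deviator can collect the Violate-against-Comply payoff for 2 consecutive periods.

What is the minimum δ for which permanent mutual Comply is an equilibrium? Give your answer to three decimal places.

Deviating for the 2 undetected periods gains 28−17 = 11 per period over cooperation, then loses 17−10 = 7 per period forever once punishment starts.
Gain: 11(1 + δ + … + δ^1); loss: 7·δ^2/(1−δ).
No profitable deviation ⇔ 11(1−δ^2) ≤ 7·δ^2, i.e. δ^2 ≥ 11/(11+7) = 11/18.
Hence δ ≥ (11/18)^(1/2) ≈ 0.782.

0.782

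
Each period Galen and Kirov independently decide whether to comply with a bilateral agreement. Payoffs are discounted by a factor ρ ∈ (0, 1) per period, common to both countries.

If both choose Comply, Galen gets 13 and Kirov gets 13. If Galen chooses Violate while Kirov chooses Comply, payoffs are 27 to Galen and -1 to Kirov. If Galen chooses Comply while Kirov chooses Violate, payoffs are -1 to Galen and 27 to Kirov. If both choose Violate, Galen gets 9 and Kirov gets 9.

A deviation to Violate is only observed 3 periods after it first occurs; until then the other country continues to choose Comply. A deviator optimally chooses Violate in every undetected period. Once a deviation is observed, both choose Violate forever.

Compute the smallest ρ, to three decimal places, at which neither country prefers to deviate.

0.920

A deviator earns 27 for 3 periods, then 9 forever; cooperating earns 13 forever. Multiplying the IC by (1−ρ):
13 ≥ 27(1−ρ^3) + 9ρ^3, so 18·ρ^3 ≥ 14 and ρ^3 ≥ 7/9.
ρ ≥ (7/9)^(1/3) ≈ 0.920.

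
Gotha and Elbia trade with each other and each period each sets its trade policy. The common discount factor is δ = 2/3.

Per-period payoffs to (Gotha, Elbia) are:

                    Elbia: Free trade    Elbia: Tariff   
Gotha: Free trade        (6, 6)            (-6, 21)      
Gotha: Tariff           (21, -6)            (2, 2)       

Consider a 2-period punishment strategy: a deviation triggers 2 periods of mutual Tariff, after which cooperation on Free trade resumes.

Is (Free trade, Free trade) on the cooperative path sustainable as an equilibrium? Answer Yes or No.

No

A one-shot deviation gives 21 now, then 2 for 2 periods, then back to 6.
Gain from deviating: (21−6) today; loss: (6−2) in each of the next 2 periods.
No-deviation condition: (6−2)(δ+…+δ^2) ≥ 21−6, i.e. δ+…+δ^2 ≥ 15/4.
At δ = 2/3: δ+…+δ^2 = 1.1111 < 3.7500.
So cooperation is not sustainable.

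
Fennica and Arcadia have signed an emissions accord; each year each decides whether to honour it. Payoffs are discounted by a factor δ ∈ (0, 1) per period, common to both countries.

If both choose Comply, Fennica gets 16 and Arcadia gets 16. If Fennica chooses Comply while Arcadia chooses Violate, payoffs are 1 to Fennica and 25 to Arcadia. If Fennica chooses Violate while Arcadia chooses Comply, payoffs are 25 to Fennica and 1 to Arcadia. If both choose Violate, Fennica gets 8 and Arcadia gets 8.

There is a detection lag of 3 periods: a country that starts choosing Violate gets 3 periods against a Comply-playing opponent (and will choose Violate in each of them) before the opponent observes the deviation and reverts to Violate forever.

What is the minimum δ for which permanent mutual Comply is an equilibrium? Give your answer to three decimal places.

0.809

The best deviation is to choose Violate for all 3 undetected periods, earning 25 each, then 8 forever once detected.
Deviation value: 25(1−δ^3)/(1−δ) + 8δ^3/(1−δ); cooperation value: 16/(1−δ).
IC: 16 ≥ 25(1−δ^3) + 8δ^3 = 25 − 17δ^3.
So δ^3 ≥ 9/17, giving δ ≥ (9/17)^(1/3) ≈ 0.809.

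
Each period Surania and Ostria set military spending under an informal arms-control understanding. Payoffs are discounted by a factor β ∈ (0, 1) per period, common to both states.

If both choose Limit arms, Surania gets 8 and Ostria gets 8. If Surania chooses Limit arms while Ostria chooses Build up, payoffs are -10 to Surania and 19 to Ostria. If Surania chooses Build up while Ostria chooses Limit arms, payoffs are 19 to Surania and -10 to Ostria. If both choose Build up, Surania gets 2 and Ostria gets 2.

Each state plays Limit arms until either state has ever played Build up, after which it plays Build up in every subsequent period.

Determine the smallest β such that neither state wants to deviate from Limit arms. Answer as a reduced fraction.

Cooperation forever yields 8 each period: 8/(1−β).
Deviating yields 19 once, then 2 forever: 19 + 2β/(1−β).
No profitable deviation requires 8/(1−β) ≥ 19 + 2β/(1−β).
Multiplying by (1−β): 8 ≥ 19(1−β) + 2β = 19 − 17β.
So 17β ≥ 11, i.e. β ≥ 11/17.

11/17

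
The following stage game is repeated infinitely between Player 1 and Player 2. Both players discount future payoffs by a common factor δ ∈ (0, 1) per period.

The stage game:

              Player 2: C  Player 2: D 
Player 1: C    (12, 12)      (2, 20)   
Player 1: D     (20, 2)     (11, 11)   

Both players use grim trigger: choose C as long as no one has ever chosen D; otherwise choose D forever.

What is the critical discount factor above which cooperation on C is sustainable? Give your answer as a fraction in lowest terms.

8/9

Under grim trigger the critical discount factor is (T−C)/(T−P) with T = 20, C = 12, P = 11.
δ* = (20−12)/(20−11) = 8/9.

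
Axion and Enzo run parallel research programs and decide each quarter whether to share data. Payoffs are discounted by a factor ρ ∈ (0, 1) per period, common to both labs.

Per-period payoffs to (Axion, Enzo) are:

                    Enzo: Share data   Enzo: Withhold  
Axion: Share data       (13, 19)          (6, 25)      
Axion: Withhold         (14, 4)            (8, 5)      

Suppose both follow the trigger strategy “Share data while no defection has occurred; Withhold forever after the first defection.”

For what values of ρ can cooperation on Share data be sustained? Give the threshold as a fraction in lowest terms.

3/10

Axion: cooperation gives 13 each period; deviation gives 14 once then 8 forever.
  13/(1−ρ) ≥ 14 + 8ρ/(1−ρ) ⇒ ρ ≥ 1/6.
Enzo: cooperation gives 19 each period; deviation gives 25 once then 5 forever.
  ρ ≥ 6/20 = 3/10.
Both must hold, so the binding constraint is Enzo's: ρ ≥ 3/10.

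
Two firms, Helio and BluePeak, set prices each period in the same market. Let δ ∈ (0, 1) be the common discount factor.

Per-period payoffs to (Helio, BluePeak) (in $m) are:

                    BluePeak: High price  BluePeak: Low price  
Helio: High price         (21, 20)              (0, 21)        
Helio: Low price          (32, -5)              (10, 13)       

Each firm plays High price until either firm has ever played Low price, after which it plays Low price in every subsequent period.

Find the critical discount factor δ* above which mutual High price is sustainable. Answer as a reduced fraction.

For Helio: deviation gain 32−21 = 11, per-period punishment loss 21−10 = 11. IC gives δ ≥ 11/22 = 1/2.
For BluePeak: gain 1, loss 7 per period, so δ ≥ 1/8.
The tighter constraint is Helio's, so cooperation needs δ ≥ 1/2.

1/2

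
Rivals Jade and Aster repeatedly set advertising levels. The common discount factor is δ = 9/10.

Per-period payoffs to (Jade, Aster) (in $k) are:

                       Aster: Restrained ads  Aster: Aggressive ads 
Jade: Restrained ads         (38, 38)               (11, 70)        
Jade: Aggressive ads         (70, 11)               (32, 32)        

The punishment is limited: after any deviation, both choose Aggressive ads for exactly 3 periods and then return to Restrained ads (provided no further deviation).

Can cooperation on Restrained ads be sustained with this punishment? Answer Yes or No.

No

A one-shot deviation gives 70 now, then 32 for 3 periods, then back to 38.
Gain from deviating: (70−38) today; loss: (38−32) in each of the next 3 periods.
No-deviation condition: (38−32)(δ+…+δ^3) ≥ 70−38, i.e. δ+…+δ^3 ≥ 16/3.
At δ = 9/10: δ+…+δ^3 = 2.4390 < 5.3333.
So cooperation is not sustainable.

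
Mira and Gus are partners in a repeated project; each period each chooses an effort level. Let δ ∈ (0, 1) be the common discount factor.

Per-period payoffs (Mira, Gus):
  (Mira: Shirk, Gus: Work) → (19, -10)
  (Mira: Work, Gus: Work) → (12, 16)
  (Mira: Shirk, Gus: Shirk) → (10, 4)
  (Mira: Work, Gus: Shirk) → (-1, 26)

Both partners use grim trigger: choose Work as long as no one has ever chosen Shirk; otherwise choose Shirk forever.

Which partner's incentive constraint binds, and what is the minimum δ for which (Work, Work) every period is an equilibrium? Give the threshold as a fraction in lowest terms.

Mira; δ ≥ 7/9

Mira's threshold: (19−12)/(19−10) = 7/9.
Gus's threshold: (26−16)/(26−4) = 5/11.
7/9 > 5/11, so Mira binds and δ* = 7/9.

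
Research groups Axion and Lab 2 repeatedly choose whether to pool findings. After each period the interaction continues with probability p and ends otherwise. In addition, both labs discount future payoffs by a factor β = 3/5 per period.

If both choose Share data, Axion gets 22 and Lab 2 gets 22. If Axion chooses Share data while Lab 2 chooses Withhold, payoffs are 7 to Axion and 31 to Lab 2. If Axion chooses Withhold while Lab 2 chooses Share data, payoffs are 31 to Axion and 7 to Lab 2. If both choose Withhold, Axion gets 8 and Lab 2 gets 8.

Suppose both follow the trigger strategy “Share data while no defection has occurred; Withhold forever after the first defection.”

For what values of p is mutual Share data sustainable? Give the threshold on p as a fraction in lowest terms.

Expected continuation weight on next period's payoff is β·p = 3/5·p, which plays the role of the discount factor.
Cooperation requires 3/5·p ≥ (31−22)/(31−8) = 9/23, hence p ≥ 15/23.

15/23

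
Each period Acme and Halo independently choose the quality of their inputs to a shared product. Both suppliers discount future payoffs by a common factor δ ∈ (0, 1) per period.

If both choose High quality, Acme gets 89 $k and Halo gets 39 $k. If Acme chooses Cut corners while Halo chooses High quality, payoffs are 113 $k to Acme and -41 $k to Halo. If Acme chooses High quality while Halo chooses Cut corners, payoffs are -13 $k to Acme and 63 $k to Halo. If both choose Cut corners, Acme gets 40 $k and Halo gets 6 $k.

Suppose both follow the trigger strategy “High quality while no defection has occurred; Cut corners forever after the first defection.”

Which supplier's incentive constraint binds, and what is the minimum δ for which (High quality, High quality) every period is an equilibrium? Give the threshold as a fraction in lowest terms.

Halo; δ ≥ 8/19

For Acme: deviation gain 113−89 = 24, per-period punishment loss 89−40 = 49. IC gives δ ≥ 24/73.
For Halo: gain 24, loss 33 per period, so δ ≥ 24/57 = 8/19.
The tighter constraint is Halo's, so cooperation needs δ ≥ 8/19.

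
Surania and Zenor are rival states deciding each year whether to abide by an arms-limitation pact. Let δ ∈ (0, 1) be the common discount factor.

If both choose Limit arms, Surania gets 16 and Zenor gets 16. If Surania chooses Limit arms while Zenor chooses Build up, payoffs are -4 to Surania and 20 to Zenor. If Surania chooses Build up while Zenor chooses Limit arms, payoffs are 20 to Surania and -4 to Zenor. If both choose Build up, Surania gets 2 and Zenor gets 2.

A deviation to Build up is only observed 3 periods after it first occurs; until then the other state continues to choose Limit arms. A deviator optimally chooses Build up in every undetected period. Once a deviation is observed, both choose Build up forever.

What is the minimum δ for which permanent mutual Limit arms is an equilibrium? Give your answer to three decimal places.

0.606

Deviating for the 3 undetected periods gains 20−16 = 4 per period over cooperation, then loses 16−2 = 14 per period forever once punishment starts.
Gain: 4(1 + δ + … + δ^2); loss: 14·δ^3/(1−δ).
No profitable deviation ⇔ 4(1−δ^3) ≤ 14·δ^3, i.e. δ^3 ≥ 4/(4+14) = 2/9.
Hence δ ≥ (2/9)^(1/3) ≈ 0.606.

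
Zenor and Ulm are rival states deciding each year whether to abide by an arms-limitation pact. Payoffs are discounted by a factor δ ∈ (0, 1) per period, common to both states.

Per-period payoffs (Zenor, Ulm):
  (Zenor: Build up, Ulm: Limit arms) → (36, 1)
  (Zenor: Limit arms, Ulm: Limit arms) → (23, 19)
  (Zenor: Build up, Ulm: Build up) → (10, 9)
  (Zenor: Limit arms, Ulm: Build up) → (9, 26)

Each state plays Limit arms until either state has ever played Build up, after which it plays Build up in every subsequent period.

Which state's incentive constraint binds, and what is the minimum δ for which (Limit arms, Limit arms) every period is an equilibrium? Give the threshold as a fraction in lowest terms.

Zenor; δ ≥ 1/2

Zenor: cooperation gives 23 each period; deviation gives 36 once then 10 forever.
  23/(1−δ) ≥ 36 + 10δ/(1−δ) ⇒ δ ≥ 13/26 = 1/2.
Ulm: cooperation gives 19 each period; deviation gives 26 once then 9 forever.
  δ ≥ 7/17.
Both must hold, so the binding constraint is Zenor's: δ ≥ 1/2.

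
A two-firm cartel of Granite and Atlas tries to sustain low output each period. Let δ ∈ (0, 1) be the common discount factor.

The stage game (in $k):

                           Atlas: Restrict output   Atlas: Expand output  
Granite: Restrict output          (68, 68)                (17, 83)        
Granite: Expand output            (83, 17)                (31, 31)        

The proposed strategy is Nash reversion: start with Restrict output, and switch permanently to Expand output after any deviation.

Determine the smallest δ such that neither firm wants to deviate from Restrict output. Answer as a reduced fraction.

15/52

68/(1−δ) ≥ 83 + 31δ/(1−δ)
68 ≥ 83 − 52δ
δ ≥ 15/52.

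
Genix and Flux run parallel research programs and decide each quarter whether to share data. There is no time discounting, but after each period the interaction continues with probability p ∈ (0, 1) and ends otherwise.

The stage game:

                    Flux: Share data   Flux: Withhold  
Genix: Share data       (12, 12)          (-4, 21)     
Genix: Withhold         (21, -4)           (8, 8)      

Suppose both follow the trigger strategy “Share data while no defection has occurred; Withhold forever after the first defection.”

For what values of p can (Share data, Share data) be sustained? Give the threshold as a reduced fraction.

9/13

Expected cooperation value is 12 + p·12 + p²·12 + … = 12/(1−p); deviation gives 21 + p·8/(1−p).
12 ≥ 21(1−p) + 8p ⇒ 13p ≥ 9 ⇒ p ≥ 9/13.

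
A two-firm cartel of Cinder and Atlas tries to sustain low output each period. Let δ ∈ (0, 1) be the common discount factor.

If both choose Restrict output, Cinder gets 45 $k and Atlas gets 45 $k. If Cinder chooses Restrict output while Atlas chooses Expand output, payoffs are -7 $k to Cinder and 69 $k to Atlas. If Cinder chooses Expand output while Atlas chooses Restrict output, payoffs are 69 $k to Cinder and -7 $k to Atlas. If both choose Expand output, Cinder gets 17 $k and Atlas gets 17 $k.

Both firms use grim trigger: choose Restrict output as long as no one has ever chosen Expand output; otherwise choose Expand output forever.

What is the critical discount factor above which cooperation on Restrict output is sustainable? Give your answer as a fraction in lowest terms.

45/(1−δ) ≥ 69 + 17δ/(1−δ)
45 ≥ 69 − 52δ
δ ≥ 24/52 = 6/13.

6/13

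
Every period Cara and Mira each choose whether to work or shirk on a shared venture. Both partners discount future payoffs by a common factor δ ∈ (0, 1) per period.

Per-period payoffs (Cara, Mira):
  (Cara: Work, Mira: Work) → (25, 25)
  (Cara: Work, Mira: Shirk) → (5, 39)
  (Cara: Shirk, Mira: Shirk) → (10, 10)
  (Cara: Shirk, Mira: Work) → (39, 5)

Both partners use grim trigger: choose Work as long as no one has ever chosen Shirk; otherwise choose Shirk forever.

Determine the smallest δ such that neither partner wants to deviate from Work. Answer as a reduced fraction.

14/29

Cooperation forever yields 25 each period: 25/(1−δ).
Deviating yields 39 once, then 10 forever: 39 + 10δ/(1−δ).
No profitable deviation requires 25/(1−δ) ≥ 39 + 10δ/(1−δ).
Multiplying by (1−δ): 25 ≥ 39(1−δ) + 10δ = 39 − 29δ.
So 29δ ≥ 14, i.e. δ ≥ 14/29.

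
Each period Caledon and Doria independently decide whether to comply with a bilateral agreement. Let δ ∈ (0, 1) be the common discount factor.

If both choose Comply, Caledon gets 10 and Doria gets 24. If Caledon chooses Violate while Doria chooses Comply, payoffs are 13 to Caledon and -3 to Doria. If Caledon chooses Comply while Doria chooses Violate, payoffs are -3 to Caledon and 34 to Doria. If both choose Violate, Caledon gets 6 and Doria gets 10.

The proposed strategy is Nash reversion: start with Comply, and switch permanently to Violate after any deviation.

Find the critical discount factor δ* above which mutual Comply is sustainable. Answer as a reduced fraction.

Caledon: cooperation gives 10 each period; deviation gives 13 once then 6 forever.
  10/(1−δ) ≥ 13 + 6δ/(1−δ) ⇒ δ ≥ 3/7.
Doria: cooperation gives 24 each period; deviation gives 34 once then 10 forever.
  δ ≥ 10/24 = 5/12.
Both must hold, so the binding constraint is Caledon's: δ ≥ 3/7.

3/7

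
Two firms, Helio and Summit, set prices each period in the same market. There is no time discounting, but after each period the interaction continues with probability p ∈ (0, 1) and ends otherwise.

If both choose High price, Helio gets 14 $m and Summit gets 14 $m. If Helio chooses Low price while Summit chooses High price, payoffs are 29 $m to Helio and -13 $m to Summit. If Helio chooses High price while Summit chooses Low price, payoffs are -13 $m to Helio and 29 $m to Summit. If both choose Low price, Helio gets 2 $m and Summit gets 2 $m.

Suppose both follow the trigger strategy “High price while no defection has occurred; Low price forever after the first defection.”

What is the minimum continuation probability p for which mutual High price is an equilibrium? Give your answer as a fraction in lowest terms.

With no time discounting, the continuation probability p plays the role of the discount factor.
Grim-trigger IC: 14/(1−p) ≥ 29 + 2p/(1−p) ⇒ p ≥ (29−14)/(29−2) = 5/9.

5/9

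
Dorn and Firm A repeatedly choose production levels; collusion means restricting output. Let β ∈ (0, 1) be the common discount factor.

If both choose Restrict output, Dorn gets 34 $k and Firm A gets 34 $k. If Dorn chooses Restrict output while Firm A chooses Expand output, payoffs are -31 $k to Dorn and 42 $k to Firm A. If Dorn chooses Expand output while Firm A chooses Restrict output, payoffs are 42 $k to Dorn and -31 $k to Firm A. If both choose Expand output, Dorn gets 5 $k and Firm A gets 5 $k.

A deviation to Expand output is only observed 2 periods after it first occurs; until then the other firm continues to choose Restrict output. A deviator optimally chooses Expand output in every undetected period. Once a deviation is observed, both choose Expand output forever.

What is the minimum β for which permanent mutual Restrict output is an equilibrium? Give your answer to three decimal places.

0.465

Deviating for the 2 undetected periods gains 42−34 = 8 per period over cooperation, then loses 34−5 = 29 per period forever once punishment starts.
Gain: 8(1 + β + … + β^1); loss: 29·β^2/(1−β).
No profitable deviation ⇔ 8(1−β^2) ≤ 29·β^2, i.e. β^2 ≥ 8/(8+29) = 8/37.
Hence β ≥ (8/37)^(1/2) ≈ 0.465.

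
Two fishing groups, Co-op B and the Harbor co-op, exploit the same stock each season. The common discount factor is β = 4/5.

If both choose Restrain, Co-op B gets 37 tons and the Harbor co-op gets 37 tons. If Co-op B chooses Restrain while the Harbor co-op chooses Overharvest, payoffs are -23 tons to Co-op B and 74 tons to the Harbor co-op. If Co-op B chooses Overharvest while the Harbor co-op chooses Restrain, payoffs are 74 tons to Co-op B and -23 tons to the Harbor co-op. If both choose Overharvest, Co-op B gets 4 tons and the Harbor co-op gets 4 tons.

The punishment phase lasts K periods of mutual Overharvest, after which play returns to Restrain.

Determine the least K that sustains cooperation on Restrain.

2

No profitable deviation requires (37−4)(β+…+β^K) ≥ 74−37, i.e. β+…+β^K ≥ 37/33 ≈ 1.1212.
With β = 4/5, the partial sums are K=1: 0.8000, K=2: 1.4400.
K = 2 is the first length at which the sum reaches 1.1212.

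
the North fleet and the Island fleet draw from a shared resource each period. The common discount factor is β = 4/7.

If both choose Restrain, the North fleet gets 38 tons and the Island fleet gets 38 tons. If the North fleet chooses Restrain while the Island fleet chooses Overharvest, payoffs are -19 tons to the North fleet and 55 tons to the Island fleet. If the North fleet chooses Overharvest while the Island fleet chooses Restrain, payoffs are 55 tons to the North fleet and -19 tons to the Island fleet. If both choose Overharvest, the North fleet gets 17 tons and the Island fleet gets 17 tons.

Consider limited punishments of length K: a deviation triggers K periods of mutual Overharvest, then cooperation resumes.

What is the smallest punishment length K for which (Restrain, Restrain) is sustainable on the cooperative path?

2

Need Σ_{k=1}^{K} β^k ≥ (55−38)/(38−17) = 0.8095 at β = 4/7.
At K = 1 the sum is 0.5714 < 0.8095; at K = 2 it is 0.8980 ≥ 0.8095.
So the minimum punishment length is K = 2.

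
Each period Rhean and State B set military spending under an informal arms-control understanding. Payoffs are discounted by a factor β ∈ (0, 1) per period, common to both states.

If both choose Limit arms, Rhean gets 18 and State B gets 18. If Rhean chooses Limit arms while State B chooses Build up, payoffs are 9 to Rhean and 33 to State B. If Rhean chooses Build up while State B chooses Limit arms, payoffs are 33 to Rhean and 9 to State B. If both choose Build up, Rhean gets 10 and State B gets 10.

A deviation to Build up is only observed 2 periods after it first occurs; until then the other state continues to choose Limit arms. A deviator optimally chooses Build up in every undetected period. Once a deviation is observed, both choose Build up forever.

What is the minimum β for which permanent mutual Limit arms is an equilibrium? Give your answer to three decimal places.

0.808

Deviating for the 2 undetected periods gains 33−18 = 15 per period over cooperation, then loses 18−10 = 8 per period forever once punishment starts.
Gain: 15(1 + β + … + β^1); loss: 8·β^2/(1−β).
No profitable deviation ⇔ 15(1−β^2) ≤ 8·β^2, i.e. β^2 ≥ 15/(15+8) = 15/23.
Hence β ≥ (15/23)^(1/2) ≈ 0.808.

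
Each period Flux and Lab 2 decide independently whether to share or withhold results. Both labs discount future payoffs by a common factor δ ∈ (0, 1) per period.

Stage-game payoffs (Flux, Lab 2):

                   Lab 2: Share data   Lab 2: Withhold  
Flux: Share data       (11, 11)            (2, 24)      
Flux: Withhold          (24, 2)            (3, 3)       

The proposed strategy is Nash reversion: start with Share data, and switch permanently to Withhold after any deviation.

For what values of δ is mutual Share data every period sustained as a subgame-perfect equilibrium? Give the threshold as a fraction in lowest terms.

13/21

Cooperation forever yields 11 each period: 11/(1−δ).
Deviating yields 24 once, then 3 forever: 24 + 3δ/(1−δ).
No profitable deviation requires 11/(1−δ) ≥ 24 + 3δ/(1−δ).
Multiplying by (1−δ): 11 ≥ 24(1−δ) + 3δ = 24 − 21δ.
So 21δ ≥ 13, i.e. δ ≥ 13/21.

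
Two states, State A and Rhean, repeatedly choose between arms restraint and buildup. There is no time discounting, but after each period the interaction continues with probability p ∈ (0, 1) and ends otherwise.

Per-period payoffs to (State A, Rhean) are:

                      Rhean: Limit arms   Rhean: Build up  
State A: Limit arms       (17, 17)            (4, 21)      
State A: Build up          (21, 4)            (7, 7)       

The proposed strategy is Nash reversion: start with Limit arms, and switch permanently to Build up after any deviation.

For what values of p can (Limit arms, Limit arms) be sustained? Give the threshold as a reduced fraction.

2/7

With no time discounting, the continuation probability p plays the role of the discount factor.
Grim-trigger IC: 17/(1−p) ≥ 21 + 7p/(1−p) ⇒ p ≥ (21−17)/(21−7) = 2/7.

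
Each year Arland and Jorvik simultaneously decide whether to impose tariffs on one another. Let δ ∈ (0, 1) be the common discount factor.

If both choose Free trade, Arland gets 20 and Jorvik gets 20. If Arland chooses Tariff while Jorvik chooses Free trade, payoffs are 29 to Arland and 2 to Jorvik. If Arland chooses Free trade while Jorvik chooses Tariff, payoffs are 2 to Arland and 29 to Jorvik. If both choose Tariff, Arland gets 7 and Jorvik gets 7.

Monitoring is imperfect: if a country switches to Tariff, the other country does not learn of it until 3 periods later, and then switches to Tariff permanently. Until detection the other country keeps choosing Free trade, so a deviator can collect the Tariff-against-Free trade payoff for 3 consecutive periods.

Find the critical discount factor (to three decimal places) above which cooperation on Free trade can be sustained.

Deviating for the 3 undetected periods gains 29−20 = 9 per period over cooperation, then loses 20−7 = 13 per period forever once punishment starts.
Gain: 9(1 + δ + … + δ^2); loss: 13·δ^3/(1−δ).
No profitable deviation ⇔ 9(1−δ^3) ≤ 13·δ^3, i.e. δ^3 ≥ 9/(9+13) = 9/22.
Hence δ ≥ (9/22)^(1/3) ≈ 0.742.

0.742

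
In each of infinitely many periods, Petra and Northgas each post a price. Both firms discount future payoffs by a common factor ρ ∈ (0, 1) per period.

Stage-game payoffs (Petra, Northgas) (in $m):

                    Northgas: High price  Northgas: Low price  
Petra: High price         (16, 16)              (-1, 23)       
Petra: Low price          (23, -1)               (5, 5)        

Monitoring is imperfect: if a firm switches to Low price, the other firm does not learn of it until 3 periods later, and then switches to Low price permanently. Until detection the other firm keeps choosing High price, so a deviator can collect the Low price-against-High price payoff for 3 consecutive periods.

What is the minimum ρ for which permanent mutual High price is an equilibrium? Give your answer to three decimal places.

The best deviation is to choose Low price for all 3 undetected periods, earning 23 each, then 5 forever once detected.
Deviation value: 23(1−ρ^3)/(1−ρ) + 5ρ^3/(1−ρ); cooperation value: 16/(1−ρ).
IC: 16 ≥ 23(1−ρ^3) + 5ρ^3 = 23 − 18ρ^3.
So ρ^3 ≥ 7/18, giving ρ ≥ (7/18)^(1/3) ≈ 0.730.

0.730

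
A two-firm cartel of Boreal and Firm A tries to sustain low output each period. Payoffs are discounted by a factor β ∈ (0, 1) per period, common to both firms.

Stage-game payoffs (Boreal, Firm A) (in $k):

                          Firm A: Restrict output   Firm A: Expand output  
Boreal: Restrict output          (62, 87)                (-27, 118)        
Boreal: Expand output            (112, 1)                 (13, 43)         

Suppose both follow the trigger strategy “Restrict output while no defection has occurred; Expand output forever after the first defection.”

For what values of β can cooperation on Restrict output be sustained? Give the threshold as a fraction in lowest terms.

Boreal's threshold: (112−62)/(112−13) = 50/99.
Firm A's threshold: (118−87)/(118−43) = 31/75.
50/99 > 31/75, so Boreal binds and β* = 50/99.

50/99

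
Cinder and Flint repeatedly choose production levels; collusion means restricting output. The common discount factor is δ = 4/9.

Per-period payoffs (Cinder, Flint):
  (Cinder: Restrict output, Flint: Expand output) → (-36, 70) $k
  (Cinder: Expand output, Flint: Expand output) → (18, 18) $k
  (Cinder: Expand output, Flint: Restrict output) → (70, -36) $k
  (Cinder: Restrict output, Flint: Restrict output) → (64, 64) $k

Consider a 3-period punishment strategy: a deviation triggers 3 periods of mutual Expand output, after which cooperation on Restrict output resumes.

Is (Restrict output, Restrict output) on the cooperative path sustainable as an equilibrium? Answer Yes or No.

Comparing payoff streams over the 4 periods until play realigns: cooperate → 64(1+δ+…+δ^3); deviate → 70 + 18(δ+…+δ^3).
Cooperation is sustained iff (64−18)(δ+…+δ^3) ≥ 70−64.
δ+…+δ^3 = 4/9·(1−(4/9)^3)/(1−4/9) = 0.7298, and (70−64)/(64−18) = 0.1304.
0.7298 ≥ 0.1304, so cooperation is sustainable.

Yes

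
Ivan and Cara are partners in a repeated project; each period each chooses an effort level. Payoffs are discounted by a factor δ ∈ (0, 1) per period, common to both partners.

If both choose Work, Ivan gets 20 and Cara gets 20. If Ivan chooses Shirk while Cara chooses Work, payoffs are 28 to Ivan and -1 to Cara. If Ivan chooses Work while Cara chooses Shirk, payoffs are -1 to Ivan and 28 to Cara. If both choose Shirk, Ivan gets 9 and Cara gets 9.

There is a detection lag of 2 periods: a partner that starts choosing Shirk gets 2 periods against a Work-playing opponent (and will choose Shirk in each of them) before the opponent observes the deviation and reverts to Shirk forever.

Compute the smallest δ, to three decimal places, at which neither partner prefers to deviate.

The best deviation is to choose Shirk for all 2 undetected periods, earning 28 each, then 9 forever once detected.
Deviation value: 28(1−δ^2)/(1−δ) + 9δ^2/(1−δ); cooperation value: 20/(1−δ).
IC: 20 ≥ 28(1−δ^2) + 9δ^2 = 28 − 19δ^2.
So δ^2 ≥ 8/19, giving δ ≥ (8/19)^(1/2) ≈ 0.649.

0.649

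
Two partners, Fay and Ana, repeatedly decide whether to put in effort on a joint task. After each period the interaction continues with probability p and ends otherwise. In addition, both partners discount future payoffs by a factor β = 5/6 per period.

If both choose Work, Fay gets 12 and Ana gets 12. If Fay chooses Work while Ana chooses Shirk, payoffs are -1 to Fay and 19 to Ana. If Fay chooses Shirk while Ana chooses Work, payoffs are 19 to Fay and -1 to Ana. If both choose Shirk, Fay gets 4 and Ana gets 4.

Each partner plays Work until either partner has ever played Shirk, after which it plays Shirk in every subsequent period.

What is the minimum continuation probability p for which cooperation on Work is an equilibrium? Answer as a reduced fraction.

Expected continuation weight on next period's payoff is β·p = 5/6·p, which plays the role of the discount factor.
Cooperation requires 5/6·p ≥ (19−12)/(19−4) = 7/15, hence p ≥ 14/25.

14/25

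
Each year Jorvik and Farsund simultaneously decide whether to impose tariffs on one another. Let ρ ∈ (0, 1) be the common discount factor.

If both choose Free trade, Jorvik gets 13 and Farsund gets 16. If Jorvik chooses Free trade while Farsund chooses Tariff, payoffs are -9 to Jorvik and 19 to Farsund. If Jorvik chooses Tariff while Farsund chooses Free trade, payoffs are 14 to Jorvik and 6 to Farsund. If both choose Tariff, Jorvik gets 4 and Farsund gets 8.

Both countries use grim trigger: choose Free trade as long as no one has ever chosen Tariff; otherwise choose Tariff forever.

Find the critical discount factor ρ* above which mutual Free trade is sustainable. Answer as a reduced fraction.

Jorvik's threshold: (14−13)/(14−4) = 1/10.
Farsund's threshold: (19−16)/(19−8) = 3/11.
1/10 < 3/11, so Farsund binds and ρ* = 3/11.

3/11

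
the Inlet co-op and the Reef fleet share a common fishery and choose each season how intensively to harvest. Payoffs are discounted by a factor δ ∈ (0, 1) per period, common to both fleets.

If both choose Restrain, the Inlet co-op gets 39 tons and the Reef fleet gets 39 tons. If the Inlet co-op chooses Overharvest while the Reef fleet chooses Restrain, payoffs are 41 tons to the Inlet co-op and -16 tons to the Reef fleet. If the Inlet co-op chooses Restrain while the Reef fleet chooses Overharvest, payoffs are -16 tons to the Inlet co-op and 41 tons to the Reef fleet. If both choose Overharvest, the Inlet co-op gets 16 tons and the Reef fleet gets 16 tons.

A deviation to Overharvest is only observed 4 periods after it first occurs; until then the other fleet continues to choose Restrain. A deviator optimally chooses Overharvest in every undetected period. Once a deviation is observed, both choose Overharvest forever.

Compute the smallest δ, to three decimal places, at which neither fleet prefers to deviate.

0.532

The best deviation is to choose Overharvest for all 4 undetected periods, earning 41 each, then 16 forever once detected.
Deviation value: 41(1−δ^4)/(1−δ) + 16δ^4/(1−δ); cooperation value: 39/(1−δ).
IC: 39 ≥ 41(1−δ^4) + 16δ^4 = 41 − 25δ^4.
So δ^4 ≥ 2/25, giving δ ≥ (2/25)^(1/4) ≈ 0.532.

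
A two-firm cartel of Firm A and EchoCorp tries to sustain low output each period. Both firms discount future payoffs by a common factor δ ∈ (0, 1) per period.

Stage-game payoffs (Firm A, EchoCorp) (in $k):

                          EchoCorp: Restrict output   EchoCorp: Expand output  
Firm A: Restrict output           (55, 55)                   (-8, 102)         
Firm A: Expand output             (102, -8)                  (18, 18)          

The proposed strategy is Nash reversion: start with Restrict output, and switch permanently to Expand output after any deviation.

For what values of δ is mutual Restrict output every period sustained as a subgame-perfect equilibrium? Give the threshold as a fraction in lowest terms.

55/(1−δ) ≥ 102 + 18δ/(1−δ)
55 ≥ 102 − 84δ
δ ≥ 47/84.

47/84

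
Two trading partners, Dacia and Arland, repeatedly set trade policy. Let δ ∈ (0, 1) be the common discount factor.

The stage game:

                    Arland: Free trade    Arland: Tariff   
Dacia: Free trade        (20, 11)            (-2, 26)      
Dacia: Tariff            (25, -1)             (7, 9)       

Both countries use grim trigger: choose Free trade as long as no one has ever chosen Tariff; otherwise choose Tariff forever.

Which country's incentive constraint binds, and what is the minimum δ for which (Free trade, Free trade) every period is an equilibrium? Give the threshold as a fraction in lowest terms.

Arland; δ ≥ 15/17

For Dacia: deviation gain 25−20 = 5, per-period punishment loss 20−7 = 13. IC gives δ ≥ 5/18.
For Arland: gain 15, loss 2 per period, so δ ≥ 15/17.
The tighter constraint is Arland's, so cooperation needs δ ≥ 15/17.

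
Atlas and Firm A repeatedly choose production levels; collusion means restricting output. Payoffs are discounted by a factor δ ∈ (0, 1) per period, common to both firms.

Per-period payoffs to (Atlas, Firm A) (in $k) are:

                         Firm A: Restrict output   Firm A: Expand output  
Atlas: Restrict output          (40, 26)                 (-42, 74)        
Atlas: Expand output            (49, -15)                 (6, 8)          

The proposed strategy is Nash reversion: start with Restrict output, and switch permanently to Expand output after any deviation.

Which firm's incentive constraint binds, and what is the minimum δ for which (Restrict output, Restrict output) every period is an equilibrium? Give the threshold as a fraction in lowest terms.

Firm A; δ ≥ 8/11

Atlas: cooperation gives 40 each period; deviation gives 49 once then 6 forever.
  40/(1−δ) ≥ 49 + 6δ/(1−δ) ⇒ δ ≥ 9/43.
Firm A: cooperation gives 26 each period; deviation gives 74 once then 8 forever.
  δ ≥ 48/66 = 8/11.
Both must hold, so the binding constraint is Firm A's: δ ≥ 8/11.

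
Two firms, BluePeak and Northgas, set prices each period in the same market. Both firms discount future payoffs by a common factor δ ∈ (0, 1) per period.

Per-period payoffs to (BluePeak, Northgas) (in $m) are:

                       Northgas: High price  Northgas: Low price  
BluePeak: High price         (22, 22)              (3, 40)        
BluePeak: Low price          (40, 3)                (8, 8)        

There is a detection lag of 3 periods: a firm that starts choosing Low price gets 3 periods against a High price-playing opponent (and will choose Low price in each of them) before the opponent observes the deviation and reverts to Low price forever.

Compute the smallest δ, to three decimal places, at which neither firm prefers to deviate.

0.825

Deviating for the 3 undetected periods gains 40−22 = 18 per period over cooperation, then loses 22−8 = 14 per period forever once punishment starts.
Gain: 18(1 + δ + … + δ^2); loss: 14·δ^3/(1−δ).
No profitable deviation ⇔ 18(1−δ^3) ≤ 14·δ^3, i.e. δ^3 ≥ 18/(18+14) = 9/16.
Hence δ ≥ (9/16)^(1/3) ≈ 0.825.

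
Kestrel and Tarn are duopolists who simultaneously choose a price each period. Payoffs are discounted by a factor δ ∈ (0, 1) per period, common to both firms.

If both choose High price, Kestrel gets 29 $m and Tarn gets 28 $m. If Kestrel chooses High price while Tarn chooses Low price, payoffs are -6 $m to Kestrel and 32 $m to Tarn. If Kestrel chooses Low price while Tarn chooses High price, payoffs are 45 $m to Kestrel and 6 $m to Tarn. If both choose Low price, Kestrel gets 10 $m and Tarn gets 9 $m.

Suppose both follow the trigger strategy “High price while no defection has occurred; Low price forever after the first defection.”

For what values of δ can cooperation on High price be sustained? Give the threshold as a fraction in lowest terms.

16/35

Kestrel's threshold: (45−29)/(45−10) = 16/35.
Tarn's threshold: (32−28)/(32−9) = 4/23.
16/35 > 4/23, so Kestrel binds and δ* = 16/35.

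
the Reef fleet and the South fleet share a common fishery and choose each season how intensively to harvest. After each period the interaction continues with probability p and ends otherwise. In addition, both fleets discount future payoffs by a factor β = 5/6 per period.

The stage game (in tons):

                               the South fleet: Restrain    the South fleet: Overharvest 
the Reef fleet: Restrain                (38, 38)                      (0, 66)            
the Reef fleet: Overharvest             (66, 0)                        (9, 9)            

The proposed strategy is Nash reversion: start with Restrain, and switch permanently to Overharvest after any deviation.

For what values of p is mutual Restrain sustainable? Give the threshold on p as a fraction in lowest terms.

56/95

With continuation probability p and discount β, the effective per-period discount factor is βp.
Grim-trigger IC: βp ≥ (66−38)/(66−9) = 28/57.
So p ≥ (28/57)/(5/6) = 56/95.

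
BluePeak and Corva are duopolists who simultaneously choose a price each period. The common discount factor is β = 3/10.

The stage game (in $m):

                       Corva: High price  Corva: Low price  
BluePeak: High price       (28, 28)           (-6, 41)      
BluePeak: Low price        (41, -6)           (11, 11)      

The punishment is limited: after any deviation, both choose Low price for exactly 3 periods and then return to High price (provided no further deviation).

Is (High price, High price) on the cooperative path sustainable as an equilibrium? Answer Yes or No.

IC: β+…+β^3 ≥ (41−28)/(28−11) = 13/17.
At β = 3/10: partial sum = 0.4170 < 0.7647. Cooperation not sustainable.

No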